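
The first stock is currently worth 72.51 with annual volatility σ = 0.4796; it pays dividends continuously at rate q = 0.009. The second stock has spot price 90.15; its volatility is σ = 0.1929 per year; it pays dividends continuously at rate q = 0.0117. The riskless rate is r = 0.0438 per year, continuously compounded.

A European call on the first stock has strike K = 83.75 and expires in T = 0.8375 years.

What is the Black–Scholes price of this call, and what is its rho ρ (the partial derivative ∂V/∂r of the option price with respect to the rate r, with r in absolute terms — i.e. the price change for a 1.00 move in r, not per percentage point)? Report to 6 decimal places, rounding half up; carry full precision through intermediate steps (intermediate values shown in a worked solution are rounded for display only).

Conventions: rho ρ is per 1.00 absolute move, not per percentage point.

σ√T = 0.4796·√0.8375 = 0.438906
d₁ = (ln(S/K) + (r−q+σ²/2)T) / (σ√T) = (ln(72.51/83.75) + (0.0438−0.009+0.4796²/2)·0.8375) / 0.438906 = (-0.144112 + 0.125464) / 0.438906 = -0.042486
d₂ = d₁ − σ√T = -0.042486 − 0.438906 = -0.481392
e^{−rT} = 0.963982
e^{−qT} = 0.992491
N(d₁) = 0.483056,  N(d₂) = 0.315119
Call price V = S·e^{−qT}·N(d₁) − K·e^{−rT}·N(d₂) = 34.763342 − 25.440653 = 9.322689
ρ = K·T·e^{−rT}·N(d₂) = 21.306547

price = 9.322689
ρ = 21.306547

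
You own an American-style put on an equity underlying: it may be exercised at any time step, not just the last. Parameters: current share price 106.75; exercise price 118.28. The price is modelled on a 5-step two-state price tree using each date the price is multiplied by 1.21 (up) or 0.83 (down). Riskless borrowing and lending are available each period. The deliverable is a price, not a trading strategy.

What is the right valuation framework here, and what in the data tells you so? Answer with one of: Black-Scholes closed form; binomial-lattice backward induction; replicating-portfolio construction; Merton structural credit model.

Key observation: early exercise of the strike-118.28 put must be checked at each of the 5 dates (spot 106.75), which forces a node-by-node comparison of intrinsic and continuation value backward from expiry.

framework: binomial-lattice backward induction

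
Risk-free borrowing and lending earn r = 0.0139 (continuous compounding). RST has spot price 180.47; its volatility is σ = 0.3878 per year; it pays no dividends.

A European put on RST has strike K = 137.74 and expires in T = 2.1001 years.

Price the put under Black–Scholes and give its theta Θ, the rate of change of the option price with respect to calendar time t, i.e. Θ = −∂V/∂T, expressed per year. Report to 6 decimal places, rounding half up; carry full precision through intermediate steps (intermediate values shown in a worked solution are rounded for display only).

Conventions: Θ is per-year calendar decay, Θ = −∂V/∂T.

σ√T = 0.3878·√2.1001 = 0.561989
d₁ = (ln(S/K) + (r+σ²/2)T) / (σ√T) = (ln(180.47/137.74) + (0.0139+0.3878²/2)·2.1001) / 0.561989 = (0.270197 + 0.187107) / 0.561989 = 0.813724
d₂ = d₁ − σ√T = 0.813724 − 0.561989 = 0.251735
e^{−rT} = 0.971231
N(−d₁) = 0.207902,  N(−d₂) = 0.400623
Put price V = K·e^{−rT}·N(−d₂) − S·N(−d₁) = 53.594255 − 37.519992 = 16.074263
φ(d₁) = (1/√(2π))·e^{−d₁²/2} = 0.286501
Θ = −S·φ(d₁)·σ/(2√T) + r·K·e^{−rT}·N(−d₂) = −6.918144 + 0.744960 = -6.173183

price = 16.074263
Θ = -6.173183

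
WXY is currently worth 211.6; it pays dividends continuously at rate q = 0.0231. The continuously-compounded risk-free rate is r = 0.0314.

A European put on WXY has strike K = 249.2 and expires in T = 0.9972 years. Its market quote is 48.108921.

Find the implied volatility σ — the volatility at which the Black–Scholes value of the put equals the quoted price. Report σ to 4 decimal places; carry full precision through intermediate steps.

sigma = 0.3075

At σ = 0.3075 the Black–Scholes value reproduces the quote:
σ√T = 0.3075·√0.9972 = 0.307069
d₁ = (ln(S/K) + (r−q+σ²/2)T) / (σ√T) = (ln(211.6/249.2) + (0.0314−0.0231+0.3075²/2)·0.9972) / 0.307069 = (-0.163558 + 0.055423) / 0.307069 = -0.352154
d₂ = d₁ − σ√T = -0.352154 − 0.307069 = -0.659223
e^{−rT} = 0.969173
e^{−qT} = 0.977228
N(−d₁) = 0.637639,  N(−d₂) = 0.745124
V = K·e^{−rT}·N(−d₂) − S·e^{−qT}·N(−d₁) = 179.960733 − 131.851813 = 48.108921 (the quoted price), and the Black–Scholes price is strictly increasing in σ, so σ is unique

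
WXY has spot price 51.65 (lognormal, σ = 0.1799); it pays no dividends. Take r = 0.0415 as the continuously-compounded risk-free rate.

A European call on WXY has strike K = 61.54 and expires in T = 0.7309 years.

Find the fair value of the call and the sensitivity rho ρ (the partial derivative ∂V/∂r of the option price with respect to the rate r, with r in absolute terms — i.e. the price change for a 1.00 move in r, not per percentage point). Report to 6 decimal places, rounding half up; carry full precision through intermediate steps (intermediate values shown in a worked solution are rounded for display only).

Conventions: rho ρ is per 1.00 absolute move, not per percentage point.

price = 0.792391
ρ = 6.726441

σ√T = 0.1799·√0.7309 = 0.153801
d₁ = (ln(S/K) + (r+σ²/2)T) / (σ√T) = (ln(51.65/61.54) + (0.0415+0.1799²/2)·0.7309) / 0.153801 = (-0.175197 + 0.042160) / 0.153801 = -0.864995
d₂ = d₁ − σ√T = -0.864995 − 0.153801 = -1.018796
e^{−rT} = 0.970123
N(d₁) = 0.193521,  N(d₂) = 0.154150
Call price V = S·N(d₁) − K·e^{−rT}·N(d₂) = 9.995348 − 9.202957 = 0.792391
ρ = K·T·e^{−rT}·N(d₂) = 6.726441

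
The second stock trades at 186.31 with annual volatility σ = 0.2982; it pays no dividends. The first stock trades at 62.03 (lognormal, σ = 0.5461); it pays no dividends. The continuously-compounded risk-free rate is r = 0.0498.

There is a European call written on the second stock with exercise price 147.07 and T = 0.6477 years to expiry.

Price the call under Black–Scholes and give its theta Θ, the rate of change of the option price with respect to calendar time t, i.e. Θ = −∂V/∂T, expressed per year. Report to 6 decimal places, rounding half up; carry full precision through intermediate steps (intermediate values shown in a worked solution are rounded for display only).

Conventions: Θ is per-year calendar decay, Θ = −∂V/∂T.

price = 46.474576
Θ = -12.350725

σ√T = 0.2982·√0.6477 = 0.239991
d₁ = (ln(S/K) + (r+σ²/2)T) / (σ√T) = (ln(186.31/147.07) + (0.0498+0.2982²/2)·0.6477) / 0.239991 = (0.236503 + 0.061053) / 0.239991 = 1.239866
d₂ = d₁ − σ√T = 1.239866 − 0.239991 = 0.999876
e^{−rT} = 0.968259
N(d₁) = 0.892488,  N(d₂) = 0.841315
Call price V = S·N(d₁) − K·e^{−rT}·N(d₂) = 166.279366 − 119.804789 = 46.474576
φ(d₁) = (1/√(2π))·e^{−d₁²/2} = 0.184968
Θ = −S·φ(d₁)·σ/(2√T) − r·K·e^{−rT}·N(d₂) = −6.384446 − 5.966279 = -12.350725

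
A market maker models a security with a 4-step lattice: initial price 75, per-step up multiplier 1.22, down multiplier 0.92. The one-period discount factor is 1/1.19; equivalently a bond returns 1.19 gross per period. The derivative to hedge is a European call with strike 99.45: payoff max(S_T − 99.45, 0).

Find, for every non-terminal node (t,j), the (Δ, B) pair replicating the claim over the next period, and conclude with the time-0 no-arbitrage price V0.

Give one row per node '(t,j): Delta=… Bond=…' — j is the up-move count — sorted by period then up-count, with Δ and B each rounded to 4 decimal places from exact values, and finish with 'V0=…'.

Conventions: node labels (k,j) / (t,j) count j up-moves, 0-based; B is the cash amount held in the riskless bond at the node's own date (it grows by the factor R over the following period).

(0,0): Delta=0.9512 Bond=-45.7567
(1,0): Delta=0.7141 Bond=-38.0945
(1,1): Delta=0.9710 Bond=-56.2678
(2,0): Delta=0.0000 Bond=0.0000
(2,1): Delta=0.7740 Bond=-50.3694
(2,2): Delta=0.9875 Bond=-68.8019
(3,0): Delta=0.0000 Bond=0.0000
(3,1): Delta=0.0000 Bond=0.0000
(3,2): Delta=0.8388 Bond=-66.5995
(3,3): Delta=1.0000 Bond=-83.5714
V0=25.5807

Arbitrage-free pricing uses the up-move probability p* = (R−d)/(u−d) = 0.9000, discounting each step at R = 1.19.
At maturity the claim pays: V(4,0)=0.0000, V(4,1)=0.0000, V(4,2)=0.0000, V(4,3)=25.8435, V(4,4)=66.7001
(3,0): S=58.4016. Δ = (V_up−V_dn)/(S_up−S_dn) = (0.0000−0.0000)/(71.2500−53.7295) = 0.0000. V = [p*·0.0000 + (1−p*)·0.0000]/1.19 = 0.0000. B = V − Δ·S = 0.0000.
(3,1): S=77.4456. Δ = (V_up−V_dn)/(S_up−S_dn) = (0.0000−0.0000)/(94.4836−71.2500) = 0.0000. V = [p*·0.0000 + (1−p*)·0.0000]/1.19 = 0.0000. B = V − Δ·S = 0.0000.
(3,2): S=102.6996. Δ = (V_up−V_dn)/(S_up−S_dn) = (25.8435−0.0000)/(125.2935−94.4836) = 0.8388. V = [p*·25.8435 + (1−p*)·0.0000]/1.19 = 19.5455. B = V − Δ·S = -66.5995.
(3,3): S=136.1886. Δ = (V_up−V_dn)/(S_up−S_dn) = (66.7001−25.8435)/(166.1501−125.2935) = 1.0000. V = [p*·66.7001 + (1−p*)·25.8435]/1.19 = 52.6172. B = V − Δ·S = -83.5714.
(2,0): S=63.4800. Δ = (V_up−V_dn)/(S_up−S_dn) = (0.0000−0.0000)/(77.4456−58.4016) = 0.0000. V = [p*·0.0000 + (1−p*)·0.0000]/1.19 = 0.0000. B = V − Δ·S = 0.0000.
(2,1): S=84.1800. Δ = (V_up−V_dn)/(S_up−S_dn) = (19.5455−0.0000)/(102.6996−77.4456) = 0.7740. V = [p*·19.5455 + (1−p*)·0.0000]/1.19 = 14.7823. B = V − Δ·S = -50.3694.
(2,2): S=111.6300. Δ = (V_up−V_dn)/(S_up−S_dn) = (52.6172−19.5455)/(136.1886−102.6996) = 0.9875. V = [p*·52.6172 + (1−p*)·19.5455]/1.19 = 41.4370. B = V − Δ·S = -68.8019.
(1,0): S=69.0000. Δ = (V_up−V_dn)/(S_up−S_dn) = (14.7823−0.0000)/(84.1800−63.4800) = 0.7141. V = [p*·14.7823 + (1−p*)·0.0000]/1.19 = 11.1799. B = V − Δ·S = -38.0945.
(1,1): S=91.5000. Δ = (V_up−V_dn)/(S_up−S_dn) = (41.4370−14.7823)/(111.6300−84.1800) = 0.9710. V = [p*·41.4370 + (1−p*)·14.7823]/1.19 = 32.5811. B = V − Δ·S = -56.2678.
(0,0): S=75.0000. Δ = (V_up−V_dn)/(S_up−S_dn) = (32.5811−11.1799)/(91.5000−69.0000) = 0.9512. V = [p*·32.5811 + (1−p*)·11.1799]/1.19 = 25.5807. B = V − Δ·S = -45.7567.
Check: Δ(0,0)·S0 + B(0,0) = 25.5807 = V0.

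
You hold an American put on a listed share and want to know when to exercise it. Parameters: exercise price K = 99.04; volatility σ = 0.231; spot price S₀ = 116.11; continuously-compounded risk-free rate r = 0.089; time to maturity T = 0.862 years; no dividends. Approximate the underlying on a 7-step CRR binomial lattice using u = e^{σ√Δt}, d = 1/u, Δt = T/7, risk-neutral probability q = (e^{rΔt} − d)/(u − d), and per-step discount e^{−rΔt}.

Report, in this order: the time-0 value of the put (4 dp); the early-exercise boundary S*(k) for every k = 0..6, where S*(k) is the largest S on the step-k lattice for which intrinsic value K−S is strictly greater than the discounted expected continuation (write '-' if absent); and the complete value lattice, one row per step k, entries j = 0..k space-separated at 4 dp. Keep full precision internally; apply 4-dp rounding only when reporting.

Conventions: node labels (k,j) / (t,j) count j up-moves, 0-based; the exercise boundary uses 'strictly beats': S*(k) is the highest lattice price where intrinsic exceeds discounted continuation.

params: Δt=0.12314 u=1.08444 d=0.92214 q=0.54764 e^(-rΔt)=0.98910
t_7 payoffs: 33.2081 21.6213 7.9951 0.0000 0.0000 0.0000 0.0000 0.0000
t_6: node(6,0) S=71.3906 payoff=27.6494 vs cont=26.5698 → 27.6494 [stop]  node(6,1) S=83.9558 payoff=15.0842 vs cont=14.0047 → 15.0842 [stop]  node(6,2) S=98.7325 payoff=0.3075 vs cont=3.5772 → 3.5772 [wait]  node(6,3) S=116.1100 payoff=0.0000 vs cont=0.0000 → 0.0000 [wait]  node(6,4) S=136.5460 payoff=0.0000 vs cont=0.0000 → 0.0000 [wait]  node(6,5) S=160.5789 payoff=0.0000 vs cont=0.0000 → 0.0000 [wait]  node(6,6) S=188.8417 payoff=0.0000 vs cont=0.0000 → 0.0000 [wait]  ⇒ S*(6)=83.9558
t_5: node(5,0) S=77.4187 payoff=21.6213 vs cont=20.5418 → 21.6213 [stop]  node(5,1) S=91.0449 payoff=7.9951 vs cont=8.6867 → 8.6867 [wait]  node(5,2) S=107.0693 payoff=0.0000 vs cont=1.6005 → 1.6005 [wait]  node(5,3) S=125.9141 payoff=0.0000 vs cont=0.0000 → 0.0000 [wait]  node(5,4) S=148.0757 payoff=0.0000 vs cont=0.0000 → 0.0000 [wait]  node(5,5) S=174.1379 payoff=0.0000 vs cont=0.0000 → 0.0000 [wait]  ⇒ S*(5)=77.4187
t_4: node(4,0) S=83.9558 payoff=15.0842 vs cont=14.3793 → 15.0842 [stop]  node(4,1) S=98.7325 payoff=0.3075 vs cont=4.7536 → 4.7536 [wait]  node(4,2) S=116.1100 payoff=0.0000 vs cont=0.7161 → 0.7161 [wait]  node(4,3) S=136.5460 payoff=0.0000 vs cont=0.0000 → 0.0000 [wait]  node(4,4) S=160.5789 payoff=0.0000 vs cont=0.0000 → 0.0000 [wait]  ⇒ S*(4)=83.9558
t_3: node(3,0) S=91.0449 payoff=7.9951 vs cont=9.3240 → 9.3240 [wait]  node(3,1) S=107.0693 payoff=0.0000 vs cont=2.5148 → 2.5148 [wait]  node(3,2) S=125.9141 payoff=0.0000 vs cont=0.3204 → 0.3204 [wait]  node(3,3) S=148.0757 payoff=0.0000 vs cont=0.0000 → 0.0000 [wait]  ⇒ S*(3)=-
t_2: node(2,0) S=98.7325 payoff=0.3075 vs cont=5.5340 → 5.5340 [wait]  node(2,1) S=116.1100 payoff=0.0000 vs cont=1.2987 → 1.2987 [wait]  node(2,2) S=136.5460 payoff=0.0000 vs cont=0.1434 → 0.1434 [wait]  ⇒ S*(2)=-
t_1: node(1,0) S=107.0693 payoff=0.0000 vs cont=3.1795 → 3.1795 [wait]  node(1,1) S=125.9141 payoff=0.0000 vs cont=0.6587 → 0.6587 [wait]  ⇒ S*(1)=-
t_0: node(0,0) S=116.1100 payoff=0.0000 vs cont=1.7794 → 1.7794 [wait]  ⇒ S*(0)=-

price = 1.7794
boundary = - - - - 83.9558 77.4187 83.9558
tree:
1.7794
3.1795 0.6587
5.5340 1.2987 0.1434
9.3240 2.5148 0.3204 0.0000
15.0842 4.7536 0.7161 0.0000 0.0000
21.6213 8.6867 1.6005 0.0000 0.0000 0.0000
27.6494 15.0842 3.5772 0.0000 0.0000 0.0000 0.0000
33.2081 21.6213 7.9951 0.0000 0.0000 0.0000 0.0000 0.0000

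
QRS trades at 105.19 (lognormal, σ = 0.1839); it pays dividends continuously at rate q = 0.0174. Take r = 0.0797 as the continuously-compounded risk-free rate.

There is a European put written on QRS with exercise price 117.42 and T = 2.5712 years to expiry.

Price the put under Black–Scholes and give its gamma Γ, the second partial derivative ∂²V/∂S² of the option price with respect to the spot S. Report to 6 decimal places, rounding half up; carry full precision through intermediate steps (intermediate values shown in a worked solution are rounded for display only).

price = 9.204634
Γ = 0.011693

σ√T = 0.1839·√2.5712 = 0.294883
d₁ = (ln(S/K) + (r−q+σ²/2)T) / (σ√T) = (ln(105.19/117.42) + (0.0797−0.0174+0.1839²/2)·2.5712) / 0.294883 = (-0.109989 + 0.203664) / 0.294883 = 0.317667
d₂ = d₁ − σ√T = 0.317667 − 0.294883 = 0.022785
e^{−rT} = 0.814709
e^{−qT} = 0.956247
N(−d₁) = 0.375369,  N(−d₂) = 0.490911
Put price V = K·e^{−rT}·N(−d₂) − S·e^{−qT}·N(−d₁) = 46.962073 − 37.757439 = 9.204634
φ(d₁) = (1/√(2π))·e^{−d₁²/2} = 0.379313
Γ = e^{−qT}·φ(d₁) / (S·σ·√T) = 0.011693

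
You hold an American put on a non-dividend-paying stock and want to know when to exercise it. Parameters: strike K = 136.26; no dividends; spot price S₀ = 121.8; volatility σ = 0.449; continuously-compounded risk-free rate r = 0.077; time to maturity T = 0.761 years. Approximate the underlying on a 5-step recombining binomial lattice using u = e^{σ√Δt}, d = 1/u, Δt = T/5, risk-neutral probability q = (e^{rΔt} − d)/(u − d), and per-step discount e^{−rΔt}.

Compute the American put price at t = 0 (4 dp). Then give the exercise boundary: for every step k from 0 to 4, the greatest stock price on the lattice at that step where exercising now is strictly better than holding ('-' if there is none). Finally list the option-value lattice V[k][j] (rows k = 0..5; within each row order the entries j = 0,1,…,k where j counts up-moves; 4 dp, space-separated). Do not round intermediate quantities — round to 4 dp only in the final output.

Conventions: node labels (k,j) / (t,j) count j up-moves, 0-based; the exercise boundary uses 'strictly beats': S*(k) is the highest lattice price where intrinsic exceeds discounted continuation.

price = 24.2759
boundary = - - 85.8023 102.2287 85.8023
tree:
24.2759
35.7789 12.8780
50.4577 21.3496 4.3635
64.2448 34.0313 8.6534 0.0000
75.8164 50.4577 17.1606 0.0000 0.0000
85.5287 64.2448 34.0313 0.0000 0.0000 0.0000

Δt=0.15220  u=1.19145  d=0.83932  q=0.48980  discount=0.98835
step 5 (expiry): payoffs max(K−S,0) = 85.5287 64.2448 34.0313 0.0000 0.0000 0.0000
step 4: (k=4,j=0): S=60.4436, K−S=75.8164, hold=74.2289 ⇒ V=75.8164 exercise | (k=4,j=1): S=85.8023, K−S=50.4577, hold=48.8702 ⇒ V=50.4577 exercise | (k=4,j=2): S=121.8000, K−S=14.4600, hold=17.1606 ⇒ V=17.1606 continue | (k=4,j=3): S=172.9004, K−S=0.0000, hold=0.0000 ⇒ V=0.0000 continue | (k=4,j=4): S=245.4395, K−S=0.0000, hold=0.0000 ⇒ V=0.0000 continue  boundary S*=85.8023
step 3: (k=3,j=0): S=72.0152, K−S=64.2448, hold=62.6572 ⇒ V=64.2448 exercise | (k=3,j=1): S=102.2287, K−S=34.0313, hold=33.7510 ⇒ V=34.0313 exercise | (k=3,j=2): S=145.1181, K−S=0.0000, hold=8.6534 ⇒ V=8.6534 continue | (k=3,j=3): S=206.0014, K−S=0.0000, hold=0.0000 ⇒ V=0.0000 continue  boundary S*=102.2287
step 2: (k=2,j=0): S=85.8023, K−S=50.4577, hold=48.8702 ⇒ V=50.4577 exercise | (k=2,j=1): S=121.8000, K−S=14.4600, hold=21.3496 ⇒ V=21.3496 continue | (k=2,j=2): S=172.9004, K−S=0.0000, hold=4.3635 ⇒ V=4.3635 continue  boundary S*=85.8023
step 1: (k=1,j=0): S=102.2287, K−S=34.0313, hold=35.7789 ⇒ V=35.7789 continue | (k=1,j=1): S=145.1181, K−S=0.0000, hold=12.8780 ⇒ V=12.8780 continue  boundary S*=-
step 0: (k=0,j=0): S=121.8000, K−S=14.4600, hold=24.2759 ⇒ V=24.2759 continue  boundary S*=-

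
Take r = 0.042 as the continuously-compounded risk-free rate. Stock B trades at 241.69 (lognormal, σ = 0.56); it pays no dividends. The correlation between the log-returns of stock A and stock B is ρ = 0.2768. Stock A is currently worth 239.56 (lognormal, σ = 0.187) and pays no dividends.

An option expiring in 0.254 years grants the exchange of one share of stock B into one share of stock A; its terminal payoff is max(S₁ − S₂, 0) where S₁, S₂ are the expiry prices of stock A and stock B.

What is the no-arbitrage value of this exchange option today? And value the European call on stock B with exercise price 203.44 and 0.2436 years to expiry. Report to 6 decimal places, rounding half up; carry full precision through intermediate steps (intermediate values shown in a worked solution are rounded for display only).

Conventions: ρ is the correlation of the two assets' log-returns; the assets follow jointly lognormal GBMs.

σ_eff = √(σ₁² + σ₂² − 2ρσ₁σ₂) = √(0.187² + 0.56² − 2·0.2768·0.187·0.56) = 0.539070
d₁ = (ln(S₁/S₂) + (q₂ − q₁ + σ_eff²/2)T) / (σ_eff√T) = (ln(239.56/241.69) + (0.0 − 0.0 + 0.145298)·0.254) / 0.271683 = 0.103259
d₂ = d₁ − σ_eff√T = 0.103259 − 0.271683 = -0.168423
N(d₁) = 0.541121,  N(d₂) = 0.433125
V = S₁·e^{−q₁T}·N(d₁) − S₂·e^{−q₂T}·N(d₂) = 129.631025 − 104.682003 = 24.949022
[vanilla: stock B call K=203.44]
σ√T = 0.56·√0.2436 = 0.276393
d₁ = (ln(S/K) + (r+σ²/2)T) / (σ√T) = (ln(241.69/203.44) + (0.042+0.56²/2)·0.2436) / 0.276393 = (0.172285 + 0.048428) / 0.276393 = 0.798546
d₂ = d₁ − σ√T = 0.798546 − 0.276393 = 0.522154
e^{−rT} = 0.989821
N(d₁) = 0.787723,  N(d₂) = 0.699218
price = S·N(d₁) − K·e^{−rT}·N(d₂) = 190.384841 − 140.801023 = 49.583818

exchange price = 24.949022
price(stock B call K=203.44) = 49.583818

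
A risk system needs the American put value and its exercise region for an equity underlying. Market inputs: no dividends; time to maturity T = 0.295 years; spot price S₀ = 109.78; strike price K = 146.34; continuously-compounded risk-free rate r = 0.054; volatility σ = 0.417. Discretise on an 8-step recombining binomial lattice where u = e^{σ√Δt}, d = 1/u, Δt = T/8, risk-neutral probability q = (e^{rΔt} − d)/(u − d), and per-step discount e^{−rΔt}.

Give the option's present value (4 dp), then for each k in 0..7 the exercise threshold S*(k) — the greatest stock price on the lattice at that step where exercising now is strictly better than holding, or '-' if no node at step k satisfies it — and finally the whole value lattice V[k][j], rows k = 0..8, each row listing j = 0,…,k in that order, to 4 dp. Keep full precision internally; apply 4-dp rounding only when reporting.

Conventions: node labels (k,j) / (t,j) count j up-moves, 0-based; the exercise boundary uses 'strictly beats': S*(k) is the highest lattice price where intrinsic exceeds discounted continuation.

params: Δt=0.03687 u=1.08337 d=0.92305 q=0.49242 e^(-rΔt)=0.99801
t_8 payoffs: 88.4890 78.4409 66.6476 52.8059 36.5600 17.4924 0.0000 0.0000 0.0000
t_7: node(7,0) S=62.6740 payoff=83.6660 vs cont=83.3749 → 83.6660 [stop]  node(7,1) S=73.5598 payoff=72.7802 vs cont=72.4891 → 72.7802 [stop]  node(7,2) S=86.3363 payoff=60.0037 vs cont=59.7126 → 60.0037 [stop]  node(7,3) S=101.3320 payoff=45.0080 vs cont=44.7169 → 45.0080 [stop]  node(7,4) S=118.9323 payoff=27.4077 vs cont=27.1166 → 27.4077 [stop]  node(7,5) S=139.5895 payoff=6.7505 vs cont=8.8611 → 8.8611 [wait]  node(7,6) S=163.8347 payoff=0.0000 vs cont=0.0000 → 0.0000 [wait]  node(7,7) S=192.2910 payoff=0.0000 vs cont=0.0000 → 0.0000 [wait]  ⇒ S*(7)=118.9323
t_6: node(6,0) S=67.8991 payoff=78.4409 vs cont=78.1498 → 78.4409 [stop]  node(6,1) S=79.6924 payoff=66.6476 vs cont=66.3565 → 66.6476 [stop]  node(6,2) S=93.5341 payoff=52.8059 vs cont=52.5148 → 52.8059 [stop]  node(6,3) S=109.7800 payoff=36.5600 vs cont=36.2689 → 36.5600 [stop]  node(6,4) S=128.8476 payoff=17.4924 vs cont=18.2385 → 18.2385 [wait]  node(6,5) S=151.2270 payoff=0.0000 vs cont=4.4887 → 4.4887 [wait]  node(6,6) S=177.4935 payoff=0.0000 vs cont=0.0000 → 0.0000 [wait]  ⇒ S*(6)=109.7800
t_5: node(5,0) S=73.5598 payoff=72.7802 vs cont=72.4891 → 72.7802 [stop]  node(5,1) S=86.3363 payoff=60.0037 vs cont=59.7126 → 60.0037 [stop]  node(5,2) S=101.3320 payoff=45.0080 vs cont=44.7169 → 45.0080 [stop]  node(5,3) S=118.9323 payoff=27.4077 vs cont=27.4833 → 27.4833 [wait]  node(5,4) S=139.5895 payoff=6.7505 vs cont=11.4450 → 11.4450 [wait]  node(5,5) S=163.8347 payoff=0.0000 vs cont=2.2738 → 2.2738 [wait]  ⇒ S*(5)=101.3320
t_4: node(4,0) S=79.6924 payoff=66.6476 vs cont=66.3565 → 66.6476 [stop]  node(4,1) S=93.5341 payoff=52.8059 vs cont=52.5148 → 52.8059 [stop]  node(4,2) S=109.7800 payoff=36.5600 vs cont=36.3060 → 36.5600 [stop]  node(4,3) S=128.8476 payoff=17.4924 vs cont=19.5467 → 19.5467 [wait]  node(4,4) S=151.2270 payoff=0.0000 vs cont=6.9151 → 6.9151 [wait]  ⇒ S*(4)=109.7800
t_3: node(3,0) S=86.3363 payoff=60.0037 vs cont=59.7126 → 60.0037 [stop]  node(3,1) S=101.3320 payoff=45.0080 vs cont=44.7169 → 45.0080 [stop]  node(3,2) S=118.9323 payoff=27.4077 vs cont=28.1262 → 28.1262 [wait]  node(3,3) S=139.5895 payoff=6.7505 vs cont=13.3001 → 13.3001 [wait]  ⇒ S*(3)=101.3320
t_2: node(2,0) S=93.5341 payoff=52.8059 vs cont=52.5148 → 52.8059 [stop]  node(2,1) S=109.7800 payoff=36.5600 vs cont=36.6220 → 36.6220 [wait]  node(2,2) S=128.8476 payoff=17.4924 vs cont=20.7840 → 20.7840 [wait]  ⇒ S*(2)=93.5341
t_1: node(1,0) S=101.3320 payoff=45.0080 vs cont=44.7473 → 45.0080 [stop]  node(1,1) S=118.9323 payoff=27.4077 vs cont=28.7656 → 28.7656 [wait]  ⇒ S*(1)=101.3320
t_0: node(0,0) S=109.7800 payoff=36.5600 vs cont=36.9362 → 36.9362 [wait]  ⇒ S*(0)=-

price = 36.9362
boundary = - 101.3320 93.5341 101.3320 109.7800 101.3320 109.7800 118.9323
tree:
36.9362
45.0080 28.7656
52.8059 36.6220 20.7840
60.0037 45.0080 28.1262 13.3001
66.6476 52.8059 36.5600 19.5467 6.9151
72.7802 60.0037 45.0080 27.4833 11.4450 2.2738
78.4409 66.6476 52.8059 36.5600 18.2385 4.4887 0.0000
83.6660 72.7802 60.0037 45.0080 27.4077 8.8611 0.0000 0.0000
88.4890 78.4409 66.6476 52.8059 36.5600 17.4924 0.0000 0.0000 0.0000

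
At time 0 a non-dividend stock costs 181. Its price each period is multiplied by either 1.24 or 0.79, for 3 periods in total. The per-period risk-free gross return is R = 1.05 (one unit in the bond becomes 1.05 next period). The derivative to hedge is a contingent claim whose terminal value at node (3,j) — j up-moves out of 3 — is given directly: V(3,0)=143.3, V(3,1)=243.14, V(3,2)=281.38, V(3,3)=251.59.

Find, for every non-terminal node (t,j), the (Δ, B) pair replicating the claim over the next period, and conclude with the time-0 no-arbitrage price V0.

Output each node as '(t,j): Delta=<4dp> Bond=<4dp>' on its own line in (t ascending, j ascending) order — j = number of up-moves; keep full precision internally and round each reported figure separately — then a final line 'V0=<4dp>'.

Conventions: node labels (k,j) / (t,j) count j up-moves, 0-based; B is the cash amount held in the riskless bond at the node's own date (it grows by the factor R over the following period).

(0,0): Delta=0.2952 Bond=165.4810
(1,0): Delta=0.9510 Bond=79.9935
(1,1): Delta=-0.0101 Bond=242.2730
(2,0): Delta=1.9641 Bond=-30.4521
(2,1): Delta=0.4793 Bond=167.6262
(2,2): Delta=-0.2379 Bond=317.7886
V0=218.9176

The replicating-portfolio and risk-neutral prices coincide; use p* = (1.05−0.79)/(1.24−0.79) = 0.5778 for the latter.
Terminal payoffs: V(3,0)=143.3000, V(3,1)=243.1400, V(3,2)=281.3800, V(3,3)=251.5900
  t=2,j=0: stock 112.9621 → up 140.0730 (V=243.1400), down 89.2401 (V=143.3000). Price 191.4146; hedge Δ=1.9641, bond B=-30.4521.
  t=2,j=1: stock 177.3076 → up 219.8614 (V=281.3800), down 140.0730 (V=243.1400). Price 252.6040; hedge Δ=0.4793, bond B=167.6262.
  t=2,j=2: stock 278.3056 → up 345.0989 (V=251.5900), down 219.8614 (V=281.3800). Price 251.5886; hedge Δ=-0.2379, bond B=317.7886.
  t=1,j=0: stock 142.9900 → up 177.3076 (V=252.6040), down 112.9621 (V=191.4146). Price 215.9700; hedge Δ=0.9510, bond B=79.9935.
  t=1,j=1: stock 224.4400 → up 278.3056 (V=251.5886), down 177.3076 (V=252.6040). Price 240.0165; hedge Δ=-0.0101, bond B=242.2730.
  t=0,j=0: stock 181.0000 → up 224.4400 (V=240.0165), down 142.9900 (V=215.9700). Price 218.9176; hedge Δ=0.2952, bond B=165.4810.
Sanity check at the root: Δ(0,0)·S0 + B(0,0) reproduces V0 = 218.9176.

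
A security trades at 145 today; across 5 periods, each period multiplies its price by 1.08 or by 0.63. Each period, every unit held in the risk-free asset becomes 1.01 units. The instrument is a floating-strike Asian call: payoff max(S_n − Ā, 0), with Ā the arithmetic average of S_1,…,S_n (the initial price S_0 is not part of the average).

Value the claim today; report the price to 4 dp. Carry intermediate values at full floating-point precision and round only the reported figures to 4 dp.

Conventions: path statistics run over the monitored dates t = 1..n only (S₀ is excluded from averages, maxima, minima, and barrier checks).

With p* = (R−d)/(u−d) = 0.8444, sum probability × payoff across the paths and divide by R^5.
Enumerate all 2^5 = 32 price paths (U = up ×1.08, D = down ×0.63); each path with k up-moves has probability p*^k·(1−p*)^(5−k).
DDDDD: Ā=44.4779, payoff=0.0000, prob=0.000091
UDDDD: Ā=76.2478, payoff=0.0000, prob=0.000494
DUDDD: Ā=63.1978, payoff=0.0000, prob=0.000494
UUDDD: Ā=108.3391, payoff=0.0000, prob=0.002684
DDUDD: Ā=54.9763, payoff=0.0000, prob=0.000494
UDUDD: Ā=94.2451, payoff=0.0000, prob=0.002684
DUUDD: Ā=81.1951, payoff=0.0000, prob=0.002684
UUUDD: Ā=139.1916, payoff=0.0000, prob=0.014571
DDDUD: Ā=49.7968, payoff=0.0000, prob=0.000494
UDDUD: Ā=85.3659, payoff=0.0000, prob=0.002684
DUDUD: Ā=72.3159, payoff=0.0000, prob=0.002684
UUDUD: Ā=123.9701, payoff=0.0000, prob=0.014571
DDUUD: Ā=64.0944, payoff=0.0000, prob=0.002684
UDUUD: Ā=109.8761, payoff=0.0000, prob=0.014571
DUUUD: Ā=96.8261, payoff=0.0000, prob=0.014571
UUUUD: Ā=165.9876, payoff=0.0000, prob=0.079099
DDDDU: Ā=46.5336, payoff=0.0000, prob=0.000494
UDDDU: Ā=79.7720, payoff=0.0000, prob=0.002684
DUDDU: Ā=66.7220, payoff=0.0000, prob=0.002684
UUDDU: Ā=114.3805, payoff=0.0000, prob=0.014571
DDUDU: Ā=58.5005, payoff=0.0000, prob=0.002684
UDUDU: Ā=100.2865, payoff=0.0000, prob=0.014571
DUUDU: Ā=87.2365, payoff=0.0000, prob=0.014571
UUUDU: Ā=149.5483, payoff=0.0000, prob=0.079099
DDDUU: Ā=53.3209, payoff=0.0000, prob=0.002684
UDDUU: Ā=91.4073, payoff=0.0000, prob=0.014571
DUDUU: Ā=78.3573, payoff=0.0000, prob=0.014571
UUDUU: Ā=134.3268, payoff=0.0000, prob=0.079099
DDUUU: Ā=70.1358, payoff=2.3613, prob=0.014571
UDUUU: Ā=120.2328, payoff=4.0479, prob=0.079099
DUUUU: Ā=107.1828, payoff=17.0979, prob=0.079099
UUUUU: Ā=183.7419, payoff=29.3106, prob=0.429393
Price = Σ prob·payoff / R^5 = 14.292800 / 1.051010 = 13.5991

price = 13.5991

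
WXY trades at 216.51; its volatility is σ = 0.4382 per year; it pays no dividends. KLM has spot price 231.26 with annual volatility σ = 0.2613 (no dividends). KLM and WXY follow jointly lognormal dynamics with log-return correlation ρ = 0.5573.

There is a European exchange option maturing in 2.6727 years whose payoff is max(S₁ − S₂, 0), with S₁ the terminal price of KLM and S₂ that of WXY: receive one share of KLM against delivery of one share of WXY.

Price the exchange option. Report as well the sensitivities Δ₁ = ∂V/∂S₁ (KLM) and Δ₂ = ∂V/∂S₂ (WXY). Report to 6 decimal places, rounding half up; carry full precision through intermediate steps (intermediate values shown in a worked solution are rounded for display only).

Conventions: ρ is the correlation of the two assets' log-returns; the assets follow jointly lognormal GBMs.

exchange price = 60.097267
Δ1 = 0.658516
Δ2 = -0.425806

σ_eff = √(σ₁² + σ₂² − 2ρσ₁σ₂) = √(0.2613² + 0.4382² − 2·0.5573·0.2613·0.4382) = 0.364244
d₁ = (ln(S₁/S₂) + (q₂ − q₁ + σ_eff²/2)T) / (σ_eff√T) = (ln(231.26/216.51) + (0.0 − 0.0 + 0.066337)·2.6727) / 0.595480 = 0.408417
d₂ = d₁ − σ_eff√T = 0.408417 − 0.595480 = -0.187063
N(d₁) = 0.658516,  N(d₂) = 0.425806
V = S₁·e^{−q₁T}·N(d₁) − S₂·e^{−q₂T}·N(d₂) = 152.288447 − 92.191181 = 60.097267
Key observation: r never enters — measured in units of WXY, the claim is a call on S₁/S₂ struck at 1, so only the dividend yields and σ_eff matter.
Δ₁ = e^{−q₁T}·N(d₁) = 0.658516;  Δ₂ = −e^{−q₂T}·N(d₂) = -0.425806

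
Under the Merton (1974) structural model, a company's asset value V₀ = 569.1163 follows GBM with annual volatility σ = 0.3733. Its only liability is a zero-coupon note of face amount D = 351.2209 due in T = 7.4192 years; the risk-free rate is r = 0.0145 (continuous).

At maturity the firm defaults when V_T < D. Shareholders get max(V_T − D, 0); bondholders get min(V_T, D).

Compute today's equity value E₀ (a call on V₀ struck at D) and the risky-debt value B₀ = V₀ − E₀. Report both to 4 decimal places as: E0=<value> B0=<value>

E0=323.7588 B0=245.3575

With assets at 569.1163 and a single debt payment of 351.2209 at 7.4192 years:
d₁ = [ln(V₀/D) + (r + σ²/2)T] / (σ√T)
   = [ln(569.1163/351.2209) + (0.0145 + 0.5·0.3733²)·7.4192] / (0.3733·√7.4192)
   = [0.482669 + 0.624522] / 1.016802 = 1.088895
d₂ = d₁ − σ√T = 1.088895 − 1.016802 = 0.072093
N(d₁) = 0.861900,  N(d₂) = 0.528736,  e^(−rT) = 0.898006
E₀ = V₀·N(d₁) − D·e^(−rT)·N(d₂)
   = 569.1163·0.861900 − 351.2209·0.898006·0.528736 = 323.758759
B₀ = V₀ − E₀ = 569.1163 − 323.758759 = 245.357541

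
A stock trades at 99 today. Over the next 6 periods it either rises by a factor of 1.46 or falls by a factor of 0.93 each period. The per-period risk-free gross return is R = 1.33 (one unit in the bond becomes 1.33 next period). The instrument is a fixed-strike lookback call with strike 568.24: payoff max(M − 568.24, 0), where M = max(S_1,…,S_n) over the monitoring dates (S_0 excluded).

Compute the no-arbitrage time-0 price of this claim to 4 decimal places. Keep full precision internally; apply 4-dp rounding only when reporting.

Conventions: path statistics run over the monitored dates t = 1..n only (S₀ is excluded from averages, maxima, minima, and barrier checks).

Risk-neutral up-probability p* = (R−d)/(u−d) = (1.33−0.93)/(1.46−0.93) = 0.7547; the claim prices as the p*-weighted sum of path payoffs discounted by R^6.
Enumerate all 2^6 = 64 price paths (U = up ×1.46, D = down ×0.93); each path with k up-moves has probability p*^k·(1−p*)^(6−k).
DDDDDD: M=92.0700, payoff=0.0000, prob=0.000218
UDDDDD: M=144.5400, payoff=0.0000, prob=0.000670
DUDDDD: M=134.4222, payoff=0.0000, prob=0.000670
UUDDDD: M=211.0284, payoff=0.0000, prob=0.002062
DDUDDD: M=125.0126, payoff=0.0000, prob=0.000670
UDUDDD: M=196.2564, payoff=0.0000, prob=0.002062
DUUDDD: M=196.2564, payoff=0.0000, prob=0.002062
UUUDDD: M=308.1015, payoff=0.0000, prob=0.006344
DDDUDD: M=116.2618, payoff=0.0000, prob=0.000670
UDDUDD: M=182.5185, payoff=0.0000, prob=0.002062
DUDUDD: M=182.5185, payoff=0.0000, prob=0.002062
UUDUDD: M=286.5344, payoff=0.0000, prob=0.006344
DDUUDD: M=182.5185, payoff=0.0000, prob=0.002062
UDUUDD: M=286.5344, payoff=0.0000, prob=0.006344
DUUUDD: M=286.5344, payoff=0.0000, prob=0.006344
UUUUDD: M=449.8281, payoff=0.0000, prob=0.019520
DDDDUD: M=108.1234, payoff=0.0000, prob=0.000670
UDDDUD: M=169.7422, payoff=0.0000, prob=0.002062
DUDDUD: M=169.7422, payoff=0.0000, prob=0.002062
UUDDUD: M=266.4770, payoff=0.0000, prob=0.006344
DDUDUD: M=169.7422, payoff=0.0000, prob=0.002062
UDUDUD: M=266.4770, payoff=0.0000, prob=0.006344
DUUDUD: M=266.4770, payoff=0.0000, prob=0.006344
UUUDUD: M=418.3402, payoff=0.0000, prob=0.019520
DDDUUD: M=169.7422, payoff=0.0000, prob=0.002062
UDDUUD: M=266.4770, payoff=0.0000, prob=0.006344
DUDUUD: M=266.4770, payoff=0.0000, prob=0.006344
UUDUUD: M=418.3402, payoff=0.0000, prob=0.019520
DDUUUD: M=266.4770, payoff=0.0000, prob=0.006344
UDUUUD: M=418.3402, payoff=0.0000, prob=0.019520
DUUUUD: M=418.3402, payoff=0.0000, prob=0.019520
UUUUUD: M=656.7491, payoff=88.5091, prob=0.060060
DDDDDU: M=100.5548, payoff=0.0000, prob=0.000670
UDDDDU: M=157.8602, payoff=0.0000, prob=0.002062
DUDDDU: M=157.8602, payoff=0.0000, prob=0.002062
UUDDDU: M=247.8236, payoff=0.0000, prob=0.006344
DDUDDU: M=157.8602, payoff=0.0000, prob=0.002062
UDUDDU: M=247.8236, payoff=0.0000, prob=0.006344
DUUDDU: M=247.8236, payoff=0.0000, prob=0.006344
UUUDDU: M=389.0564, payoff=0.0000, prob=0.019520
DDDUDU: M=157.8602, payoff=0.0000, prob=0.002062
UDDUDU: M=247.8236, payoff=0.0000, prob=0.006344
DUDUDU: M=247.8236, payoff=0.0000, prob=0.006344
UUDUDU: M=389.0564, payoff=0.0000, prob=0.019520
DDUUDU: M=247.8236, payoff=0.0000, prob=0.006344
UDUUDU: M=389.0564, payoff=0.0000, prob=0.019520
DUUUDU: M=389.0564, payoff=0.0000, prob=0.019520
UUUUDU: M=610.7766, payoff=42.5366, prob=0.060060
DDDDUU: M=157.8602, payoff=0.0000, prob=0.002062
UDDDUU: M=247.8236, payoff=0.0000, prob=0.006344
DUDDUU: M=247.8236, payoff=0.0000, prob=0.006344
UUDDUU: M=389.0564, payoff=0.0000, prob=0.019520
DDUDUU: M=247.8236, payoff=0.0000, prob=0.006344
UDUDUU: M=389.0564, payoff=0.0000, prob=0.019520
DUUDUU: M=389.0564, payoff=0.0000, prob=0.019520
UUUDUU: M=610.7766, payoff=42.5366, prob=0.060060
DDDUUU: M=247.8236, payoff=0.0000, prob=0.006344
UDDUUU: M=389.0564, payoff=0.0000, prob=0.019520
DUDUUU: M=389.0564, payoff=0.0000, prob=0.019520
UUDUUU: M=610.7766, payoff=42.5366, prob=0.060060
DDUUUU: M=389.0564, payoff=0.0000, prob=0.019520
UDUUUU: M=610.7766, payoff=42.5366, prob=0.060060
DUUUUU: M=610.7766, payoff=42.5366, prob=0.060060
UUUUUU: M=958.8537, payoff=390.6137, prob=0.184801
Price = Σ prob·payoff / R^6 = 90.275588 / 5.534901 = 16.3102

price = 16.3102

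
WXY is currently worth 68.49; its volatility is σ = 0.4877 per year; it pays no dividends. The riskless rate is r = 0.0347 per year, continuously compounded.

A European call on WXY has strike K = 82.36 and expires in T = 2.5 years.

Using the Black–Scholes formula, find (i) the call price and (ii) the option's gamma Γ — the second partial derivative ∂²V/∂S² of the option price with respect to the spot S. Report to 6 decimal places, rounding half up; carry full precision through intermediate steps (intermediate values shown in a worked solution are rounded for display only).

σ√T = 0.4877·√2.5 = 0.771121
d₁ = (ln(S/K) + (r+σ²/2)T) / (σ√T) = (ln(68.49/82.36) + (0.0347+0.4877²/2)·2.5) / 0.771121 = (-0.184412 + 0.384064) / 0.771121 = 0.258911
d₂ = d₁ − σ√T = 0.258911 − 0.771121 = -0.512210
e^{−rT} = 0.916906
N(d₁) = 0.602148,  N(d₂) = 0.304252
Call price V = S·N(d₁) − K·e^{−rT}·N(d₂) = 41.241125 − 22.976013 = 18.265112
φ(d₁) = (1/√(2π))·e^{−d₁²/2} = 0.385792
Γ = φ(d₁) / (S·σ·√T) = 0.007305

price = 18.265112
Γ = 0.007305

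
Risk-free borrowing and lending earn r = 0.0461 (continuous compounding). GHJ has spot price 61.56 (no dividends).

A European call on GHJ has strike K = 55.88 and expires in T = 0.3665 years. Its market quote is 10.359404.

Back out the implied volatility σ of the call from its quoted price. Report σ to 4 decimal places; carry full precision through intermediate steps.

At σ = 0.4658 the Black–Scholes value reproduces the quote:
σ√T = 0.4658·√0.3665 = 0.281992
d₁ = (ln(S/K) + (r+σ²/2)T) / (σ√T) = (ln(61.56/55.88) + (0.0461+0.4658²/2)·0.3665) / 0.281992 = (0.096806 + 0.056655) / 0.281992 = 0.544204
d₂ = d₁ − σ√T = 0.544204 − 0.281992 = 0.262212
e^{−rT} = 0.983246
N(d₁) = 0.706850,  N(d₂) = 0.603421
V = S·N(d₁) − K·e^{−rT}·N(d₂) = 43.513656 − 33.154252 = 10.359404 (the quoted price), and the Black–Scholes price is strictly increasing in σ, so σ is unique

sigma = 0.4658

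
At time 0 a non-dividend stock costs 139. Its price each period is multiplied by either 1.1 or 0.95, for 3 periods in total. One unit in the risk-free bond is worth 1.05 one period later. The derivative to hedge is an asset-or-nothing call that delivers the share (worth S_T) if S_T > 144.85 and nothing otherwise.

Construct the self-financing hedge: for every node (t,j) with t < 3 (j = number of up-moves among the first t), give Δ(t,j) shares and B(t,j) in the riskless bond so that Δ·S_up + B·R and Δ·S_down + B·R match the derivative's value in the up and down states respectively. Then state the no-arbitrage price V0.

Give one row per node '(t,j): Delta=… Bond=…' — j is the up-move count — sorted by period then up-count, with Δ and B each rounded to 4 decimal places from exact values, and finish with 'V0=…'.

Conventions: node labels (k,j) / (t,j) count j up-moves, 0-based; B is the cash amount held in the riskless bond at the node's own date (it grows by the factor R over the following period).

Arbitrage-free pricing uses the up-move probability p* = (R−d)/(u−d) = 0.6667, discounting each step at R = 1.05.
Payoffs at expiry: V(3,0)=0.0000, V(3,1)=0.0000, V(3,2)=159.7805, V(3,3)=185.0090
Node (2,0) S=125.4475: V=(p*·0.0000+(1−p*)·0.0000)/1.05=0.0000; Δ=(0.0000−0.0000)/(137.9923−119.1751)=0.0000; B=V−Δ·S=0.0000
Node (2,1) S=145.2550: V=(p*·159.7805+(1−p*)·0.0000)/1.05=101.4479; Δ=(159.7805−0.0000)/(159.7805−137.9922)=7.3333; B=V−Δ·S=-963.7554
Node (2,2) S=168.1900: V=(p*·185.0090+(1−p*)·159.7805)/1.05=168.1900; Δ=(185.0090−159.7805)/(185.0090−159.7805)=1.0000; B=V−Δ·S=0.0000
Node (1,0) S=132.0500: V=(p*·101.4479+(1−p*)·0.0000)/1.05=64.4114; Δ=(101.4479−0.0000)/(145.2550−125.4475)=5.1217; B=V−Δ·S=-611.9082
Node (1,1) S=152.9000: V=(p*·168.1900+(1−p*)·101.4479)/1.05=138.9930; Δ=(168.1900−101.4479)/(168.1900−145.2550)=2.9101; B=V−Δ·S=-305.9541
Node (0,0) S=139.0000: V=(p*·138.9930+(1−p*)·64.4114)/1.05=108.6976; Δ=(138.9930−64.4114)/(152.9000−132.0500)=3.5771; B=V−Δ·S=-388.5131
Check: Δ(0,0)·S0 + B(0,0) = 108.6976 = V0.

(0,0): Delta=3.5771 Bond=-388.5131
(1,0): Delta=5.1217 Bond=-611.9082
(1,1): Delta=2.9101 Bond=-305.9541
(2,0): Delta=0.0000 Bond=0.0000
(2,1): Delta=7.3333 Bond=-963.7554
(2,2): Delta=1.0000 Bond=0.0000
V0=108.6976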